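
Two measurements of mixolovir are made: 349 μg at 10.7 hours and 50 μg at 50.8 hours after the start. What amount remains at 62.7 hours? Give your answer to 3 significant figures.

28.1 μg

Over Δt = 50.8 − 10.7 = 40.1 hours, the level fell by a factor of 349/50 ≈ 6.98.
n = log₂(6.98) ≈ 2.8032 half-lives, so t½ = 40.1/2.8032 ≈ 14.305 hours.
From t = 50.8 to t = 62.7: 50 × (1/2)^((62.7−50.8)/14.305) ≈ 28.09 μg.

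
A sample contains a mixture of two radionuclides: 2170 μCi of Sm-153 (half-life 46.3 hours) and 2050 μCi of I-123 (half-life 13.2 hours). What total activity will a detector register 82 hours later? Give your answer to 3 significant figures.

663 μCi

Sm-153: 2170 × (1/2)^(82/46.3) = 2170 × (1/2)^1.7711 ≈ 635.8 μCi.
I-123: 2050 × (1/2)^(82/13.2) = 2050 × (1/2)^6.2121 ≈ 27.652 μCi.
Total = 635.8 + 27.652 ≈ 663.45 μCi.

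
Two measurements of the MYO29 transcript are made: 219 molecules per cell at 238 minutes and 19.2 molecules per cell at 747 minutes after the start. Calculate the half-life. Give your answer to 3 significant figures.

145 minutes

Over Δt = 747 − 238 = 509 minutes, the level fell by a factor of 219/19.2 ≈ 11.406.
n = log₂(11.406) ≈ 3.5118 half-lives, so t½ = 509/3.5118 ≈ 144.94 minutes.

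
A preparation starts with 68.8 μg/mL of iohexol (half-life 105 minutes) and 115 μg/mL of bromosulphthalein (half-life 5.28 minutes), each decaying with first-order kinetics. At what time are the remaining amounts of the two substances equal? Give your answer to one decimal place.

4.1 minutes

Set 68.8·(1/2)^(t/105) = 115·(1/2)^(t/5.28).
Taking log₂: log₂(68.8/115) = t·(1/105 − 1/5.28).
log₂(0.59826) = -0.74115; 1/105 − 1/5.28 = -0.17987.
t = -0.74115 / -0.17987 ≈ 4.1205 minutes.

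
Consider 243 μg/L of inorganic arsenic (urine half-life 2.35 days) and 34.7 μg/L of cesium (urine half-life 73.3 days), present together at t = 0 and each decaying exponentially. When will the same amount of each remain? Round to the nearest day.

Set 243·(1/2)^(t/2.35) = 34.7·(1/2)^(t/73.3).
Taking log₂: log₂(243/34.7) = t·(1/2.35 − 1/73.3).
log₂(7.0029) = 2.8079; 1/2.35 − 1/73.3 = 0.41189.
t = 2.8079 / 0.41189 ≈ 6.8172 days.

7 days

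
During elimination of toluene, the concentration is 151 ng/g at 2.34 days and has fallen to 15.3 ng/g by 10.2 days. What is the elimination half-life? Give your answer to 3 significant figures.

Over Δt = 10.2 − 2.34 = 7.86 days, the level fell by a factor of 151/15.3 ≈ 9.8693.
n = log₂(9.8693) ≈ 3.3029 half-lives, so t½ = 7.86/3.3029 ≈ 2.3797 days.

2.38 days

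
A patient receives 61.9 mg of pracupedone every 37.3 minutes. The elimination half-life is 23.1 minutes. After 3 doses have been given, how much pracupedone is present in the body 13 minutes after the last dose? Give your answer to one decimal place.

60.1 mg

The 3 doses were given 87.6, 50.3, 13 minutes ago.
Total = 61.9·(1/2)^(87.6/23.1) + 61.9·(1/2)^(50.3/23.1) + 61.9·(1/2)^(13/23.1)
      = 4.4681 + 13.684 + 41.906 ≈ 60.058 mg.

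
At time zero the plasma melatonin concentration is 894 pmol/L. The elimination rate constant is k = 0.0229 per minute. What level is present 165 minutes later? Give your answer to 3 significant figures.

20.4 pmol/L

t½ = ln 2 / k = 0.69315 / 0.0229 ≈ 30.268 minutes.
Number of half-lives: n = 165/30.268 ≈ 5.4512.
Remaining = 894 × (1/2)^5.4512 = 894 × 0.022857 ≈ 20.434 pmol/L.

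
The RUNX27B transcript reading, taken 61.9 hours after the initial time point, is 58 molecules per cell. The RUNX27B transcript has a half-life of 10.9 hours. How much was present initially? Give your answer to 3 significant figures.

Number of half-lives elapsed: n = 61.9/10.9 ≈ 5.6789.
A₀ = A × 2^n = 58 × 2^5.6789 = 58 × 51.229 ≈ 2971.3 molecules per cell.

2970 molecules per cell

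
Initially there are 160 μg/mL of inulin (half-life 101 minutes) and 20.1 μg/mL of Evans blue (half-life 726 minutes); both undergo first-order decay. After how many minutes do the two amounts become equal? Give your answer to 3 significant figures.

351 minutes

Set 160·(1/2)^(t/101) = 20.1·(1/2)^(t/726).
Taking log₂: log₂(160/20.1) = t·(1/101 − 1/726).
log₂(7.9602) = 2.9928; 1/101 − 1/726 = 0.0085236.
t = 2.9928 / 0.0085236 ≈ 351.12 minutes.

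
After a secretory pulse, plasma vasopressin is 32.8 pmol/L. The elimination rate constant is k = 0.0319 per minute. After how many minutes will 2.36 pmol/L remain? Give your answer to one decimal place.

82.5 minutes

t½ = ln 2 / k = 0.69315 / 0.0319 ≈ 21.729 minutes.
Fraction remaining = 2.36/32.8 ≈ 0.071951.
n = log₂(32.8/2.36) = ln(13.898)/ln 2 ≈ 3.7968 half-lives.
t = n × t½ = 3.7968 × 21.729 ≈ 82.501 minutes.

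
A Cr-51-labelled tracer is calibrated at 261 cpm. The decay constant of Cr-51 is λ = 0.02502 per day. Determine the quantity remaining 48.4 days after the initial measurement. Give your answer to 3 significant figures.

77.8 cpm

t½ = ln 2 / λ = 0.69315 / 0.02502 ≈ 27.704 days.
Number of half-lives: n = 48.4/27.704 ≈ 1.7471.
Remaining = 261 × (1/2)^1.7471 = 261 × 0.29791 ≈ 77.754 cpm.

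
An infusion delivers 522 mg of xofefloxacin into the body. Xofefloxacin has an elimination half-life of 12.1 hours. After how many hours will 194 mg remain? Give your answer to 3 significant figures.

Fraction remaining = 194/522 ≈ 0.37165.
n = log₂(522/194) = ln(2.6907)/ln 2 ≈ 1.428 half-lives.
t = n × t½ = 1.428 × 12.1 ≈ 17.279 hours.

17.3 hours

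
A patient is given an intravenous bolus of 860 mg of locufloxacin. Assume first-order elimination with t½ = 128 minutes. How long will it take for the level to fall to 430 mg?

128 minutes

430/860 = 1/2, so 1 half-life has elapsed.
t = 1 × 128 = 128 minutes.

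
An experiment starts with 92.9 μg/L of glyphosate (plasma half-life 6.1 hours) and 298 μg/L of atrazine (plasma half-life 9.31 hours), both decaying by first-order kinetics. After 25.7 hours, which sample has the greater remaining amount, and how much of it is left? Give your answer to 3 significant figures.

atrazine, 44.0 μg/L

glyphosate: 92.9 × (1/2)^4.2131 ≈ 5.0089 μg/L.
atrazine: 298 × (1/2)^2.7605 ≈ 43.978 μg/L.
Atrazine has more remaining, at ≈ 43.978 μg/L.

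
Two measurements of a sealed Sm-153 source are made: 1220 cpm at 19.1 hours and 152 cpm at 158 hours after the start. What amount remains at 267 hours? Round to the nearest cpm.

30 cpm

Over Δt = 158 − 19.1 = 138.9 hours, the level fell by a factor of 1220/152 ≈ 8.0263.
n = log₂(8.0263) ≈ 3.0047 half-lives, so t½ = 138.9/3.0047 ≈ 46.227 hours.
From t = 158 to t = 267: 152 × (1/2)^((267−158)/46.227) ≈ 29.651 cpm.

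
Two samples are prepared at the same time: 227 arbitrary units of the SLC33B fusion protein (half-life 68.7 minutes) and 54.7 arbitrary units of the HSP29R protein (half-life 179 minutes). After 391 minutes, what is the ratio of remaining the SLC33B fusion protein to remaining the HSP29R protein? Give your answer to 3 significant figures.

SLC33B fusion protein: 227 × (1/2)^(391/68.7) = 227 × (1/2)^5.6914 ≈ 4.3928 arbitrary units.
HSP29R protein: 54.7 × (1/2)^(391/179) = 54.7 × (1/2)^2.1844 ≈ 12.035 arbitrary units.
Ratio ≈ 4.3928 / 12.035 ≈ 0.36501.

0.365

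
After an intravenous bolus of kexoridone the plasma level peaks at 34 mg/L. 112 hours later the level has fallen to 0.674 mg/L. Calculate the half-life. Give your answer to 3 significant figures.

19.8 hours

A/A₀ = 0.674/34 ≈ 0.019824.
n = log₂(50.445) ≈ 5.6566 half-lives elapsed in 112 hours.
t½ = 112/5.6566 ≈ 19.8 hours.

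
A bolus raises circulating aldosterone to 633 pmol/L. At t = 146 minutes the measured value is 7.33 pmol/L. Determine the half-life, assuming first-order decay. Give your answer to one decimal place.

22.7 minutes

A/A₀ = 7.33/633 ≈ 0.01158.
n = log₂(86.357) ≈ 6.4322 half-lives elapsed in 146 minutes.
t½ = 146/6.4322 ≈ 22.698 minutes.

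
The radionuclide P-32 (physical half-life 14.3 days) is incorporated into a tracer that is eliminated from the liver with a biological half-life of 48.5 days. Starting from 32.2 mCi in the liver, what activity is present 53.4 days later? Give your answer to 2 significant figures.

1.1 mCi

1/t_eff = 1/t_phys + 1/t_biol = 1/14.3 + 1/48.5 = 0.090549 per day.
t_eff = 14.3 × 48.5 / (14.3 + 48.5) ≈ 11.044 days.
Remaining = 32.2 × (1/2)^(53.4/11.044) = 32.2 × (1/2)^4.8353 ≈ 1.1279 mCi.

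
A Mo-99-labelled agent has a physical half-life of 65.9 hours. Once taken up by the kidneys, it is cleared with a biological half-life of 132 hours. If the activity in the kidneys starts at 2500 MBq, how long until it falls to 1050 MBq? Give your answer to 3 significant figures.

55.0 hours

1/t_eff = 1/t_phys + 1/t_biol = 1/65.9 + 1/132 = 0.02275 per hour.
t_eff = 65.9 × 132 / (65.9 + 132) ≈ 43.956 hours.
n = log₂(2500/1050) ≈ 1.2515; t = 1.2515 × 43.956 ≈ 55.012 hours.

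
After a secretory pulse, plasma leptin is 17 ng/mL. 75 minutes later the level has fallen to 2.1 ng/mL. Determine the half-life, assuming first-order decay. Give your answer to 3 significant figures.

A/A₀ = 2.1/17 ≈ 0.12353.
n = log₂(8.0952) ≈ 3.0171 half-lives elapsed in 75 minutes.
t½ = 75/3.0171 ≈ 24.859 minutes.

24.9 minutes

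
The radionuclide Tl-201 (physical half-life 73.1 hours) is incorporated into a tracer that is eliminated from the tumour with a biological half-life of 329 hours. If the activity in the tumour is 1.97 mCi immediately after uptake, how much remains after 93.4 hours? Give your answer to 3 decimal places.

1/t_eff = 1/t_phys + 1/t_biol = 1/73.1 + 1/329 = 0.016719 per hour.
t_eff = 73.1 × 329 / (73.1 + 329) ≈ 59.811 hours.
Remaining = 1.97 × (1/2)^(93.4/59.811) = 1.97 × (1/2)^1.5616 ≈ 0.66739 mCi.

0.667 mCi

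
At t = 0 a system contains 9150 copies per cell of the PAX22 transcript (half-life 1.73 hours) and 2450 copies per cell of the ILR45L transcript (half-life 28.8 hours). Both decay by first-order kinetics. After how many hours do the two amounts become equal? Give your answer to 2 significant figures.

3.5 hours

Set 9150·(1/2)^(t/1.73) = 2450·(1/2)^(t/28.8).
Taking log₂: log₂(9150/2450) = t·(1/1.73 − 1/28.8).
log₂(3.7347) = 1.901; 1/1.73 − 1/28.8 = 0.54331.
t = 1.901 / 0.54331 ≈ 3.4989 hours.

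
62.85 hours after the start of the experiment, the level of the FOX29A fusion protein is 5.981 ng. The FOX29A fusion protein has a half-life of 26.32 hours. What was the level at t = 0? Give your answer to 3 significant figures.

31.3 ng

Number of half-lives elapsed: n = 62.85/26.32 ≈ 2.3879.
A₀ = A × 2^n = 5.981 × 2^2.3879 = 5.981 × 5.234 ≈ 31.305 ng.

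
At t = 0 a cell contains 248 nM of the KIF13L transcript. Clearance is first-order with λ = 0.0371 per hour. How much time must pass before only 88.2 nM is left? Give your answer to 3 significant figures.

t½ = ln 2 / λ = 0.69315 / 0.0371 ≈ 18.683 hours.
Fraction remaining = 88.2/248 ≈ 0.35565.
n = log₂(248/88.2) = ln(2.8118)/ln 2 ≈ 1.4915 half-lives.
t = n × t½ = 1.4915 × 18.683 ≈ 27.866 hours.

27.9 hours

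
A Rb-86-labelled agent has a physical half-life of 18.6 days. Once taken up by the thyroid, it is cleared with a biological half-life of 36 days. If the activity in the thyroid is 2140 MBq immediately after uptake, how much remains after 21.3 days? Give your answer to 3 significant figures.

642 MBq

1/t_eff = 1/t_phys + 1/t_biol = 1/18.6 + 1/36 = 0.081541 per day.
t_eff = 18.6 × 36 / (18.6 + 36) ≈ 12.264 days.
Remaining = 2140 × (1/2)^(21.3/12.264) = 2140 × (1/2)^1.7368 ≈ 642.06 MBq.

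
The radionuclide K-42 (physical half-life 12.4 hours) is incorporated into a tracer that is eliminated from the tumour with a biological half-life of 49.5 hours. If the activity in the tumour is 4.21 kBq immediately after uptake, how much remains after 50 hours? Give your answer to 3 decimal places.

1/t_eff = 1/t_phys + 1/t_biol = 1/12.4 + 1/49.5 = 0.10085 per hour.
t_eff = 12.4 × 49.5 / (12.4 + 49.5) ≈ 9.916 hours.
Remaining = 4.21 × (1/2)^(50/9.916) = 4.21 × (1/2)^5.0424 ≈ 0.12776 kBq.

0.128 kBq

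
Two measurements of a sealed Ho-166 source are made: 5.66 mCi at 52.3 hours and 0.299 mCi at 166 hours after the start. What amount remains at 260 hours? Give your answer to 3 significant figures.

0.0263 mCi

Over Δt = 166 − 52.3 = 113.7 hours, the level fell by a factor of 5.66/0.299 ≈ 18.93.
n = log₂(18.93) ≈ 4.2426 half-lives, so t½ = 113.7/4.2426 ≈ 26.8 hours.
From t = 166 to t = 260: 0.299 × (1/2)^((260−166)/26.8) ≈ 0.026291 mCi.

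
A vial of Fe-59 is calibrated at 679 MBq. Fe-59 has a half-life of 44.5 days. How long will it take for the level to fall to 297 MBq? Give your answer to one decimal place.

53.1 days

Fraction remaining = 297/679 ≈ 0.43741.
n = log₂(679/297) = ln(2.2862)/ln 2 ≈ 1.1929 half-lives.
t = n × t½ = 1.1929 × 44.5 ≈ 53.086 days.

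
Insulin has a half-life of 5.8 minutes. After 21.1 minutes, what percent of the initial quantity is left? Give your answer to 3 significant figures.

8.03%

n = 21.1/5.8 ≈ 3.6379 half-lives.
Fraction remaining = (1/2)^3.6379 ≈ 0.080329, i.e. 8.0329%.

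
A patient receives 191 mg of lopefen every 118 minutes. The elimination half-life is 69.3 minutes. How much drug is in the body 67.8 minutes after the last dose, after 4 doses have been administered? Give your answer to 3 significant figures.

The 4 doses were given 421.8, 303.8, 185.8, 67.8 minutes ago.
Total = 191·(1/2)^(421.8/69.3) + 191·(1/2)^(303.8/69.3) + 191·(1/2)^(185.8/69.3) + 191·(1/2)^(67.8/69.3)
      = 2.8105 + 9.1489 + 29.781 + 96.944 ≈ 138.68 mg.

139 mg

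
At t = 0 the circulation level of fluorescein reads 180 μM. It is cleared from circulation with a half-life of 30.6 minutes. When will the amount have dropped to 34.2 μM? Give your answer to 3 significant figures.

73.3 minutes

Fraction remaining = 34.2/180 ≈ 0.19.
n = log₂(180/34.2) = ln(5.2632)/ln 2 ≈ 2.3959 half-lives.
t = n × t½ = 2.3959 × 30.6 ≈ 73.315 minutes.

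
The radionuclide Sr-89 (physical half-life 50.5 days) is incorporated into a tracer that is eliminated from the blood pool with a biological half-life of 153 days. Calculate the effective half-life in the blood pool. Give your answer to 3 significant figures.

1/t_eff = 1/t_phys + 1/t_biol = 1/50.5 + 1/153 = 0.026338 per day.
t_eff = 50.5 × 153 / (50.5 + 153) ≈ 37.968 days.

38.0 days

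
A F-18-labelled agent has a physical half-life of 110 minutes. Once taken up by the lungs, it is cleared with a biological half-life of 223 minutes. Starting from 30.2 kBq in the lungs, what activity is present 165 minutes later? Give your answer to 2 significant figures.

1/t_eff = 1/t_phys + 1/t_biol = 1/110 + 1/223 = 0.013575 per minute.
t_eff = 110 × 223 / (110 + 223) ≈ 73.664 minutes.
Remaining = 30.2 × (1/2)^(165/73.664) = 30.2 × (1/2)^2.2399 ≈ 6.3933 kBq.

6.4 kBq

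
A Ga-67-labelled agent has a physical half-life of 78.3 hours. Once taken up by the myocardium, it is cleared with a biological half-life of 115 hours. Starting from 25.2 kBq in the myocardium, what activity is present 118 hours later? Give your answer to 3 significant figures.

4.35 kBq

1/t_eff = 1/t_phys + 1/t_biol = 1/78.3 + 1/115 = 0.021467 per hour.
t_eff = 78.3 × 115 / (78.3 + 115) ≈ 46.583 hours.
Remaining = 25.2 × (1/2)^(118/46.583) = 25.2 × (1/2)^2.5331 ≈ 4.3537 kBq.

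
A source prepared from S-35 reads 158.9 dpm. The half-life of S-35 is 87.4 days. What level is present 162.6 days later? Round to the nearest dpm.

Number of half-lives: n = 162.6/87.4 ≈ 1.8604.
Remaining = 158.9 × (1/2)^1.8604 = 158.9 × 0.2754 ≈ 43.761 dpm.

44 dpm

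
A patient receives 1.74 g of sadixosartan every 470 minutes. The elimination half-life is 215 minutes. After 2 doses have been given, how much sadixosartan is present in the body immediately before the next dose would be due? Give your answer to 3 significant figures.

0.466 g

The 2 doses were given 940, 470 minutes ago.
Total = 1.74·(1/2)^(940/215) + 1.74·(1/2)^(470/215)
      = 0.084027 + 0.38237 ≈ 0.4664 g.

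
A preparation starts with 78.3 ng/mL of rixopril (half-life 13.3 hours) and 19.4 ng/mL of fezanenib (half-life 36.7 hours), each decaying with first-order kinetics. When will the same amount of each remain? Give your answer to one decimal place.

42.0 hours

Set 78.3·(1/2)^(t/13.3) = 19.4·(1/2)^(t/36.7).
Taking log₂: log₂(78.3/19.4) = t·(1/13.3 − 1/36.7).
log₂(4.0361) = 2.013; 1/13.3 − 1/36.7 = 0.04794.
t = 2.013 / 0.04794 ≈ 41.989 hours.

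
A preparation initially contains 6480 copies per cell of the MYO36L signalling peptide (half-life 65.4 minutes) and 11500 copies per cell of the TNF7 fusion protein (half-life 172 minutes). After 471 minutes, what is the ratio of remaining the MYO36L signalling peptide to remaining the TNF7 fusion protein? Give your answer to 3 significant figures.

MYO36L signalling peptide: 6480 × (1/2)^(471/65.4) = 6480 × (1/2)^7.2018 ≈ 44.016 copies per cell.
TNF7 fusion protein: 11500 × (1/2)^(471/172) = 11500 × (1/2)^2.7384 ≈ 1723.3 copies per cell.
Ratio ≈ 44.016 / 1723.3 ≈ 0.025541.

0.0255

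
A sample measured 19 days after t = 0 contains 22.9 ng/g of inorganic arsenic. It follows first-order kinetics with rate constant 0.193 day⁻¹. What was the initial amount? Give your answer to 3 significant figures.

896 ng/g

t½ = ln 2 / λ = 0.69315 / 0.193 ≈ 3.5914 days.
Number of half-lives elapsed: n = 19/3.5914 ≈ 5.2904.
A₀ = A × 2^n = 22.9 × 2^5.2904 = 22.9 × 39.134 ≈ 896.18 ng/g.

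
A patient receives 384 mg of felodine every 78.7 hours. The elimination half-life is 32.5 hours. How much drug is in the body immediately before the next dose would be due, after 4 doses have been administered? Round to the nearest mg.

The 4 doses were given 314.8, 236.1, 157.4, 78.7 hours ago.
Total = 384·(1/2)^(314.8/32.5) + 384·(1/2)^(236.1/32.5) + 384·(1/2)^(157.4/32.5) + 384·(1/2)^(78.7/32.5)
      = 0.46613 + 2.4973 + 13.379 + 71.676 ≈ 88.019 mg.

88 mg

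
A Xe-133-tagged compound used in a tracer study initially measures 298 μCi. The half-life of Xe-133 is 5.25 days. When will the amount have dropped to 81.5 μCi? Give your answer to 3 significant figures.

9.82 days

Fraction remaining = 81.5/298 ≈ 0.27349.
n = log₂(298/81.5) = ln(3.6564)/ln 2 ≈ 1.8704 half-lives.
t = n × t½ = 1.8704 × 5.25 ≈ 9.8198 days.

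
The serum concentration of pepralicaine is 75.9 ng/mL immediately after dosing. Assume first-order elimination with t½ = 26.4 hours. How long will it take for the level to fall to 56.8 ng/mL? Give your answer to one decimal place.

Fraction remaining = 56.8/75.9 ≈ 0.74835.
n = log₂(75.9/56.8) = ln(1.3363)/ln 2 ≈ 0.41821 half-lives.
t = n × t½ = 0.41821 × 26.4 ≈ 11.041 hours.

11.0 hours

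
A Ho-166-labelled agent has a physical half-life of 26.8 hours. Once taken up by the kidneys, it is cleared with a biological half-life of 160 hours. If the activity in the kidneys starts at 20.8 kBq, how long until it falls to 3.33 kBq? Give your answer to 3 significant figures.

60.7 hours

1/t_eff = 1/t_phys + 1/t_biol = 1/26.8 + 1/160 = 0.043563 per hour.
t_eff = 26.8 × 160 / (26.8 + 160) ≈ 22.955 hours.
n = log₂(20.8/3.33) ≈ 2.643; t = 2.643 × 22.955 ≈ 60.67 hours.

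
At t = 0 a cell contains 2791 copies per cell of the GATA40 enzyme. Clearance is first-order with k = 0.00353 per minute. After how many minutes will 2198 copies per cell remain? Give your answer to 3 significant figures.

t½ = ln 2 / k = 0.69315 / 0.00353 ≈ 196.36 minutes.
Fraction remaining = 2198/2791 ≈ 0.78753.
n = log₂(2791/2198) = ln(1.2698)/ln 2 ≈ 0.34459 half-lives.
t = n × t½ = 0.34459 × 196.36 ≈ 67.663 minutes.

67.7 minutes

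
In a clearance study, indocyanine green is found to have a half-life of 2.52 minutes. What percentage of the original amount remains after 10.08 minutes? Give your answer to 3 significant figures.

6.25%

n = 10.08/2.52 ≈ 4 half-lives.
Fraction remaining = (1/2)^4 ≈ 0.0625, i.e. 6.25%.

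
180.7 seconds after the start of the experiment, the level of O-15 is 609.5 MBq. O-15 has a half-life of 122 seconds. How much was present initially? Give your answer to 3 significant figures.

1700 MBq

Number of half-lives elapsed: n = 180.7/122 ≈ 1.4811.
A₀ = A × 2^n = 609.5 × 2^1.4811 = 609.5 × 2.7917 ≈ 1701.5 MBq.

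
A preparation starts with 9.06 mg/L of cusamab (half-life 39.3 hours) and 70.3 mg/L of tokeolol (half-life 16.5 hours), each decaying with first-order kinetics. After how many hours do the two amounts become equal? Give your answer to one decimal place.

84.1 hours

Set 9.06·(1/2)^(t/39.3) = 70.3·(1/2)^(t/16.5).
Taking log₂: log₂(9.06/70.3) = t·(1/39.3 − 1/16.5).
log₂(0.12888) = -2.9559; 1/39.3 − 1/16.5 = -0.035161.
t = -2.9559 / -0.035161 ≈ 84.069 hours.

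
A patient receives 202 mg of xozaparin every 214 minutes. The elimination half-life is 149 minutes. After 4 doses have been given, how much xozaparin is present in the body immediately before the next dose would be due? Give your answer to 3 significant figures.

The 4 doses were given 856, 642, 428, 214 minutes ago.
Total = 202·(1/2)^(856/149) + 202·(1/2)^(642/149) + 202·(1/2)^(428/149) + 202·(1/2)^(214/149)
      = 3.7666 + 10.193 + 27.583 + 74.645 ≈ 116.19 mg.

116 mg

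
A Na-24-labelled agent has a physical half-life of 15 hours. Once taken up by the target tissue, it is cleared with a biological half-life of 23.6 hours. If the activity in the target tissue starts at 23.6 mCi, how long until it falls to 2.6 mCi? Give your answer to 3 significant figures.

1/t_eff = 1/t_phys + 1/t_biol = 1/15 + 1/23.6 = 0.10904 per hour.
t_eff = 15 × 23.6 / (15 + 23.6) ≈ 9.171 hours.
n = log₂(23.6/2.6) ≈ 3.1822; t = 3.1822 × 9.171 ≈ 29.184 hours.

29.2 hours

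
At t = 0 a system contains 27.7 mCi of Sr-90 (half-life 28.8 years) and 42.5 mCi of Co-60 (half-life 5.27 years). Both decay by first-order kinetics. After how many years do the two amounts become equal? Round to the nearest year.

4 years

Set 27.7·(1/2)^(t/28.8) = 42.5·(1/2)^(t/5.27).
Taking log₂: log₂(27.7/42.5) = t·(1/28.8 − 1/5.27).
log₂(0.65176) = -0.61758; 1/28.8 − 1/5.27 = -0.15503.
t = -0.61758 / -0.15503 ≈ 3.9836 years.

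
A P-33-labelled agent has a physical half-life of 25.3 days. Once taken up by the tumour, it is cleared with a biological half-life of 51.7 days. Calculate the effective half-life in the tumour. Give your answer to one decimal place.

17.0 days

1/t_eff = 1/t_phys + 1/t_biol = 1/25.3 + 1/51.7 = 0.058868 per day.
t_eff = 25.3 × 51.7 / (25.3 + 51.7) ≈ 16.987 days.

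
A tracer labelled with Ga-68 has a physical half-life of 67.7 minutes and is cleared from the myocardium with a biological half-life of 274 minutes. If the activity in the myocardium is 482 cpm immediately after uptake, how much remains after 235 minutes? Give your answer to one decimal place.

24.0 cpm

1/t_eff = 1/t_phys + 1/t_biol = 1/67.7 + 1/274 = 0.018421 per minute.
t_eff = 67.7 × 274 / (67.7 + 274) ≈ 54.287 minutes.
Remaining = 482 × (1/2)^(235/54.287) = 482 × (1/2)^4.3289 ≈ 23.984 cpm.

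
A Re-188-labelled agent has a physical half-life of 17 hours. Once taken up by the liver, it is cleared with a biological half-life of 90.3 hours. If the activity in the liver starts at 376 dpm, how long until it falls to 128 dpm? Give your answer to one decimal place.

1/t_eff = 1/t_phys + 1/t_biol = 1/17 + 1/90.3 = 0.069898 per hour.
t_eff = 17 × 90.3 / (17 + 90.3) ≈ 14.307 hours.
n = log₂(376/128) ≈ 1.5546; t = 1.5546 × 14.307 ≈ 22.241 hours.

22.2 hours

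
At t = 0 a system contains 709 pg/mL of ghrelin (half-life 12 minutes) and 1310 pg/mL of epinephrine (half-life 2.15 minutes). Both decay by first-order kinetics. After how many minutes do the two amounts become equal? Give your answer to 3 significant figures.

2.32 minutes

Set 709·(1/2)^(t/12) = 1310·(1/2)^(t/2.15).
Taking log₂: log₂(709/1310) = t·(1/12 − 1/2.15).
log₂(0.54122) = -0.88571; 1/12 − 1/2.15 = -0.38178.
t = -0.88571 / -0.38178 ≈ 2.3199 minutes.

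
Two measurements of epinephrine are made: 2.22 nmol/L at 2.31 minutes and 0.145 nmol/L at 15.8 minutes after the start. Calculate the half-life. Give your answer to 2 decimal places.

3.43 minutes

Over Δt = 15.8 − 2.31 = 13.49 minutes, the level fell by a factor of 2.22/0.145 ≈ 15.31.
n = log₂(15.31) ≈ 3.9364 half-lives, so t½ = 13.49/3.9364 ≈ 3.427 minutes.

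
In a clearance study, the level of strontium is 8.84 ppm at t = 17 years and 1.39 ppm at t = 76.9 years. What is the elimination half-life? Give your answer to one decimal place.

Over Δt = 76.9 − 17 = 59.9 years, the level fell by a factor of 8.84/1.39 ≈ 6.3597.
n = log₂(6.3597) ≈ 2.669 half-lives, so t½ = 59.9/2.669 ≈ 22.443 years.

22.4 years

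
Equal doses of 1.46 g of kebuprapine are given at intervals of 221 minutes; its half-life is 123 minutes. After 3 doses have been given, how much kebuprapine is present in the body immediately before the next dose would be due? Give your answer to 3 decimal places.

The 3 doses were given 663, 442, 221 minutes ago.
Total = 1.46·(1/2)^(663/123) + 1.46·(1/2)^(442/123) + 1.46·(1/2)^(221/123)
      = 0.034812 + 0.12095 + 0.42022 ≈ 0.57598 g.

0.576 g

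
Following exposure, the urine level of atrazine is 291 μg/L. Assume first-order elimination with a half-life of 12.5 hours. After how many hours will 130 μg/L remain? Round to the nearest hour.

15 hours

Fraction remaining = 130/291 ≈ 0.44674.
n = log₂(291/130) = ln(2.2385)/ln 2 ≈ 1.1625 half-lives.
t = n × t½ = 1.1625 × 12.5 ≈ 14.531 hours.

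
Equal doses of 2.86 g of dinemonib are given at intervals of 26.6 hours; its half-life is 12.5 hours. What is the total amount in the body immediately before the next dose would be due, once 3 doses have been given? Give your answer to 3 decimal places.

0.838 g

The 3 doses were given 79.8, 53.2, 26.6 hours ago.
Total = 2.86·(1/2)^(79.8/12.5) + 2.86·(1/2)^(53.2/12.5) + 2.86·(1/2)^(26.6/12.5)
      = 0.034244 + 0.14969 + 0.6543 ≈ 0.83823 g.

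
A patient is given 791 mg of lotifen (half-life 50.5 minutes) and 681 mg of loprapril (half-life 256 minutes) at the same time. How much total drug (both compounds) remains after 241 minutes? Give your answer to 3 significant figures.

lotifen: 791 × (1/2)^(241/50.5) = 791 × (1/2)^4.7723 ≈ 28.945 mg.
loprapril: 681 × (1/2)^(241/256) = 681 × (1/2)^0.94141 ≈ 354.61 mg.
Total = 28.945 + 354.61 ≈ 383.56 mg.

384 mg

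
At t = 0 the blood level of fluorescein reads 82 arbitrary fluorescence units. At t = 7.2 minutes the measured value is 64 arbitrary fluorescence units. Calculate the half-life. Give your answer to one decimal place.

20.1 minutes

A/A₀ = 64/82 ≈ 0.78049.
n = log₂(1.2812) ≈ 0.35755 half-lives elapsed in 7.2 minutes.
t½ = 7.2/0.35755 ≈ 20.137 minutes.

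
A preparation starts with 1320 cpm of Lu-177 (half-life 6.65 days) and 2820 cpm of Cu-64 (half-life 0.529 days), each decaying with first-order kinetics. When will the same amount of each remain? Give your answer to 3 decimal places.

0.629 days

Set 1320·(1/2)^(t/6.65) = 2820·(1/2)^(t/0.529).
Taking log₂: log₂(1320/2820) = t·(1/6.65 − 1/0.529).
log₂(0.46809) = -1.0952; 1/6.65 − 1/0.529 = -1.74.
t = -1.0952 / -1.74 ≈ 0.62941 days.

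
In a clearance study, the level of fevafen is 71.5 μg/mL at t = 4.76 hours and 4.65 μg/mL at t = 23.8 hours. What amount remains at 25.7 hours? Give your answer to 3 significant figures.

3.54 μg/mL

Over Δt = 23.8 − 4.76 = 19.04 hours, the level fell by a factor of 71.5/4.65 ≈ 15.376.
n = log₂(15.376) ≈ 3.9426 half-lives, so t½ = 19.04/3.9426 ≈ 4.8293 hours.
From t = 23.8 to t = 25.7: 4.65 × (1/2)^((25.7−23.8)/4.8293) ≈ 3.5401 μg/mL.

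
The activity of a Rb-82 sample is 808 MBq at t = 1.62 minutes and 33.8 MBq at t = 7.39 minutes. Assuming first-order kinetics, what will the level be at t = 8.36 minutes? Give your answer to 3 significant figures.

19.8 MBq

Over Δt = 7.39 − 1.62 = 5.77 minutes, the level fell by a factor of 808/33.8 ≈ 23.905.
n = log₂(23.905) ≈ 4.5793 half-lives, so t½ = 5.77/4.5793 ≈ 1.26 minutes.
From t = 7.39 to t = 8.36: 33.8 × (1/2)^((8.36−7.39)/1.26) ≈ 19.823 MBq.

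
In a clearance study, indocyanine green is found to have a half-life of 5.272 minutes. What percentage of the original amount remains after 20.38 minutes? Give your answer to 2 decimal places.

n = 20.38/5.272 ≈ 3.8657 half-lives.
Fraction remaining = (1/2)^3.8657 ≈ 0.068597, i.e. 6.8597%.

6.86%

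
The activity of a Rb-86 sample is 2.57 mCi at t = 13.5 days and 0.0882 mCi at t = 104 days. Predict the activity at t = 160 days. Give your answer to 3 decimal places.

0.011 mCi

Over Δt = 104 − 13.5 = 90.5 days, the level fell by a factor of 2.57/0.0882 ≈ 29.138.
n = log₂(29.138) ≈ 4.8648 half-lives, so t½ = 90.5/4.8648 ≈ 18.603 days.
From t = 104 to t = 160: 0.0882 × (1/2)^((160−104)/18.603) ≈ 0.010947 mCi.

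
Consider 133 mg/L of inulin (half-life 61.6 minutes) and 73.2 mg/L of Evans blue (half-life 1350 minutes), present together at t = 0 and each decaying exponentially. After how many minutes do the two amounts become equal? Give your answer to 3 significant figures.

Set 133·(1/2)^(t/61.6) = 73.2·(1/2)^(t/1350).
Taking log₂: log₂(133/73.2) = t·(1/61.6 − 1/1350).
log₂(1.8169) = 0.86151; 1/61.6 − 1/1350 = 0.015493.
t = 0.86151 / 0.015493 ≈ 55.606 minutes.

55.6 minutes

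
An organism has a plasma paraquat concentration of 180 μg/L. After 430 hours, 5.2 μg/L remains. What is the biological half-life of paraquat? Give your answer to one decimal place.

A/A₀ = 5.2/180 ≈ 0.028889.
n = log₂(34.615) ≈ 5.1133 half-lives elapsed in 430 hours.
t½ = 430/5.1133 ≈ 84.094 hours.

84.1 hours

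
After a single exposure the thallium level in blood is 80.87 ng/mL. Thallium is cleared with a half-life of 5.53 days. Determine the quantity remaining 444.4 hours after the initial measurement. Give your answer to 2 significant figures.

Convert the elapsed time: 444.4 hours = 18.5167 days.
Number of half-lives: n = 18.5167/5.53 ≈ 3.3484.
Remaining = 80.87 × (1/2)^3.3484 = 80.87 × 0.098182 ≈ 7.94 ng/mL.

7.9 ng/mL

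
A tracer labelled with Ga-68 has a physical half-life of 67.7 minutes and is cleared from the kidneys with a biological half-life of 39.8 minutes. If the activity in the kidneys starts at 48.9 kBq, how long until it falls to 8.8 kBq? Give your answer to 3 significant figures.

1/t_eff = 1/t_phys + 1/t_biol = 1/67.7 + 1/39.8 = 0.039897 per minute.
t_eff = 67.7 × 39.8 / (67.7 + 39.8) ≈ 25.065 minutes.
n = log₂(48.9/8.8) ≈ 2.4743; t = 2.4743 × 25.065 ≈ 62.017 minutes.

62.0 minutes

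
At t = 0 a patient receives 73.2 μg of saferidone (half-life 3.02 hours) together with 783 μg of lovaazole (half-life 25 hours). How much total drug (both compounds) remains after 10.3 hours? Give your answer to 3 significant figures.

595 μg

saferidone: 73.2 × (1/2)^(10.3/3.02) = 73.2 × (1/2)^3.4106 ≈ 6.8837 μg.
lovaazole: 783 × (1/2)^(10.3/25) = 783 × (1/2)^0.412 ≈ 588.49 μg.
Total = 6.8837 + 588.49 ≈ 595.37 μg.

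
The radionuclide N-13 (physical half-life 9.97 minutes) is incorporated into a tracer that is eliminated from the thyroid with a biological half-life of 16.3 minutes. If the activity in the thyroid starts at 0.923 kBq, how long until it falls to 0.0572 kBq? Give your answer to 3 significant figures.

1/t_eff = 1/t_phys + 1/t_biol = 1/9.97 + 1/16.3 = 0.16165 per minute.
t_eff = 9.97 × 16.3 / (9.97 + 16.3) ≈ 6.1862 minutes.
n = log₂(0.923/0.0572) ≈ 4.0122; t = 4.0122 × 6.1862 ≈ 24.82 minutes.

24.8 minutes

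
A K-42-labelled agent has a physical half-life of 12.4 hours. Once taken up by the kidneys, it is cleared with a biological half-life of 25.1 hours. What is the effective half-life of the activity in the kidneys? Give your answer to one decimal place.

1/t_eff = 1/t_phys + 1/t_biol = 1/12.4 + 1/25.1 = 0.12049 per hour.
t_eff = 12.4 × 25.1 / (12.4 + 25.1) ≈ 8.2997 hours.

8.3 hours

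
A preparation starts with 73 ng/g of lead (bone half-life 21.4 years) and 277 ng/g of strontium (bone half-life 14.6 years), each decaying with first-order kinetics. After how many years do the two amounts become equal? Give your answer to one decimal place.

88.4 years

Set 73·(1/2)^(t/21.4) = 277·(1/2)^(t/14.6).
Taking log₂: log₂(73/277) = t·(1/21.4 − 1/14.6).
log₂(0.26354) = -1.9239; 1/21.4 − 1/14.6 = -0.021764.
t = -1.9239 / -0.021764 ≈ 88.398 years.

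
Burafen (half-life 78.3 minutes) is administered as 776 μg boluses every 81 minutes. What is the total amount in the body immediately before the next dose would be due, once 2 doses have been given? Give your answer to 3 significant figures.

564 μg

The 2 doses were given 162, 81 minutes ago.
Total = 776·(1/2)^(162/78.3) + 776·(1/2)^(81/78.3)
      = 184.94 + 378.84 ≈ 563.78 μg.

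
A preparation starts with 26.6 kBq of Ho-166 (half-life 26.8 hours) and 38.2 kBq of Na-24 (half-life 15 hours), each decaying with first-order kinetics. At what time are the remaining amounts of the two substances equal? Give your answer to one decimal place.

Set 26.6·(1/2)^(t/26.8) = 38.2·(1/2)^(t/15).
Taking log₂: log₂(26.6/38.2) = t·(1/26.8 − 1/15).
log₂(0.69634) = -0.52215; 1/26.8 − 1/15 = -0.029353.
t = -0.52215 / -0.029353 ≈ 17.788 hours.

17.8 hours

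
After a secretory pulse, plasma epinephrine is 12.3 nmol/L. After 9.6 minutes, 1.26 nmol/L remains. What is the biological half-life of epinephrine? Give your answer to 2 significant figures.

A/A₀ = 1.26/12.3 ≈ 0.10244.
n = log₂(9.7619) ≈ 3.2872 half-lives elapsed in 9.6 minutes.
t½ = 9.6/3.2872 ≈ 2.9205 minutes.

2.9 minutes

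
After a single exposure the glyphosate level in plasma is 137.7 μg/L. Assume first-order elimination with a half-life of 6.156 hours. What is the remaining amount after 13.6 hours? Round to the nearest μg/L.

Number of half-lives: n = 13.6/6.156 ≈ 2.2092.
Remaining = 137.7 × (1/2)^2.2092 = 137.7 × 0.21625 ≈ 29.778 μg/L.

30 μg/L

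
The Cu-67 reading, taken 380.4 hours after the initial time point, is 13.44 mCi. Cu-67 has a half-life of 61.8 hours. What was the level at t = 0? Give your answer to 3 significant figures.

958 mCi

Number of half-lives elapsed: n = 380.4/61.8 ≈ 6.1553.
A₀ = A × 2^n = 13.44 × 2^6.1553 = 13.44 × 71.276 ≈ 957.95 mCi.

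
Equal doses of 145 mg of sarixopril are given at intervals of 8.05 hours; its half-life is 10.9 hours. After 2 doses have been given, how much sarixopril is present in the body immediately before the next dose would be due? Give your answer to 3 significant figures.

139 mg

The 2 doses were given 16.1, 8.05 hours ago.
Total = 145·(1/2)^(16.1/10.9) + 145·(1/2)^(8.05/10.9)
      = 52.087 + 86.906 ≈ 138.99 mg.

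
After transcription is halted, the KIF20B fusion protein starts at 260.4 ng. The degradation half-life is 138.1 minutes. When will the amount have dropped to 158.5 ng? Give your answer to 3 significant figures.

Fraction remaining = 158.5/260.4 ≈ 0.60868.
n = log₂(260.4/158.5) = ln(1.6429)/ln 2 ≈ 0.71625 half-lives.
t = n × t½ = 0.71625 × 138.1 ≈ 98.914 minutes.

98.9 minutes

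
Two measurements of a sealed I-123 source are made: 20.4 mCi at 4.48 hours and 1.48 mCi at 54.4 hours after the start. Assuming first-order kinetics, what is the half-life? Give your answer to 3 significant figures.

13.2 hours

Over Δt = 54.4 − 4.48 = 49.92 hours, the level fell by a factor of 20.4/1.48 ≈ 13.784.
n = log₂(13.784) ≈ 3.7849 half-lives, so t½ = 49.92/3.7849 ≈ 13.189 hours.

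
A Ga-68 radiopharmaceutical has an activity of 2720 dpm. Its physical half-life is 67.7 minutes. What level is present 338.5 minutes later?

85 dpm

Elapsed time is 5 half-lives (338.5/67.7).
Each half-life halves the amount: 2720 × (1/2)^5 = 2720/32 = 85 dpm.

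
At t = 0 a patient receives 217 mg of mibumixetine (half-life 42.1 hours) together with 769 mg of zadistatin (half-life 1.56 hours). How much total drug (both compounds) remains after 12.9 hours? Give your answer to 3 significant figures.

mibumixetine: 217 × (1/2)^(12.9/42.1) = 217 × (1/2)^0.30641 ≈ 175.48 mg.
zadistatin: 769 × (1/2)^(12.9/1.56) = 769 × (1/2)^8.2692 ≈ 2.4925 mg.
Total = 175.48 + 2.4925 ≈ 177.97 mg.

178 mg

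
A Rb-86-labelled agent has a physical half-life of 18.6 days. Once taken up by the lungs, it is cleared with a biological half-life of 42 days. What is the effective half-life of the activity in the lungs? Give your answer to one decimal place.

1/t_eff = 1/t_phys + 1/t_biol = 1/18.6 + 1/42 = 0.077573 per day.
t_eff = 18.6 × 42 / (18.6 + 42) ≈ 12.891 days.

12.9 days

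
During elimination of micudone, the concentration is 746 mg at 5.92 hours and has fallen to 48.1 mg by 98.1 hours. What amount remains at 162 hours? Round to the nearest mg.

Over Δt = 98.1 − 5.92 = 92.18 hours, the level fell by a factor of 746/48.1 ≈ 15.509.
n = log₂(15.509) ≈ 3.9551 half-lives, so t½ = 92.18/3.9551 ≈ 23.307 hours.
From t = 98.1 to t = 162: 48.1 × (1/2)^((162−98.1)/23.307) ≈ 7.1914 mg.

7 mg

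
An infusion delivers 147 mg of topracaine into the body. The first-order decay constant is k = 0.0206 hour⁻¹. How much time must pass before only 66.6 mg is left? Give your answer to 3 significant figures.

38.4 hours

t½ = ln 2 / k = 0.69315 / 0.0206 ≈ 33.648 hours.
Fraction remaining = 66.6/147 ≈ 0.45306.
n = log₂(147/66.6) = ln(2.2072)/ln 2 ≈ 1.1422 half-lives.
t = n × t½ = 1.1422 × 33.648 ≈ 38.433 hours.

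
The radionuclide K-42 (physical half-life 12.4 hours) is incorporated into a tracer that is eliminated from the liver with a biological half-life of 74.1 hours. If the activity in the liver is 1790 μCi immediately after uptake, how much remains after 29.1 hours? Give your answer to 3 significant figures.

268 μCi

1/t_eff = 1/t_phys + 1/t_biol = 1/12.4 + 1/74.1 = 0.09414 per hour.
t_eff = 12.4 × 74.1 / (12.4 + 74.1) ≈ 10.622 hours.
Remaining = 1790 × (1/2)^(29.1/10.622) = 1790 × (1/2)^2.7395 ≈ 268.03 μCi.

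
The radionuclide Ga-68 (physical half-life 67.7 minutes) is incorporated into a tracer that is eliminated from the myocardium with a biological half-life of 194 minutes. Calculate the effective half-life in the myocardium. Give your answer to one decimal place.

1/t_eff = 1/t_phys + 1/t_biol = 1/67.7 + 1/194 = 0.019926 per minute.
t_eff = 67.7 × 194 / (67.7 + 194) ≈ 50.186 minutes.

50.2 minutes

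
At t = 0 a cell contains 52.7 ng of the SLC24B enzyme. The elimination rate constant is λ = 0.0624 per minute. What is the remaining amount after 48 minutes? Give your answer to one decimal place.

t½ = ln 2 / λ = 0.69315 / 0.0624 ≈ 11.108 minutes.
Number of half-lives: n = 48/11.108 ≈ 4.3212.
Remaining = 52.7 × (1/2)^4.3212 = 52.7 × 0.050027 ≈ 2.6364 ng.

2.6 ng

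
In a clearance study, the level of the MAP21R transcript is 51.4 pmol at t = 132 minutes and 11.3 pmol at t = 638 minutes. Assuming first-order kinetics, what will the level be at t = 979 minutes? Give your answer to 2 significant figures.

4.1 pmol

Over Δt = 638 − 132 = 506 minutes, the level fell by a factor of 51.4/11.3 ≈ 4.5487.
n = log₂(4.5487) ≈ 2.1854 half-lives, so t½ = 506/2.1854 ≈ 231.53 minutes.
From t = 638 to t = 979: 11.3 × (1/2)^((979−638)/231.53) ≈ 4.0712 pmol.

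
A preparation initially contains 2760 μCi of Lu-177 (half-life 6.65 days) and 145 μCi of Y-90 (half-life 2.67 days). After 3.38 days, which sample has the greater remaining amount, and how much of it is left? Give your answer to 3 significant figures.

Lu-177, 1940 μCi

Lu-177: 2760 × (1/2)^0.50827 ≈ 1940.5 μCi.
Y-90: 145 × (1/2)^1.2659 ≈ 60.296 μCi.
Lu-177 has more remaining, at ≈ 1940.5 μCi.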